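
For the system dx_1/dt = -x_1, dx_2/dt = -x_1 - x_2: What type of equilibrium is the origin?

A = [[-1,0],[-1,-1]]; det(A-λI) = λ^2 + 2λ + 1.
repeated λ = -1 with a single eigenvector.

stable improper node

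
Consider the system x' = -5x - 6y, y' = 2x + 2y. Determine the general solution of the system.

x(t) = -3C_1e^(-t) + 2C_2e^(-2t), y(t) = 2C_1e^(-t) - C_2e^(-2t)

Coefficient matrix A = [[-5, -6], [2, 2]].
Characteristic polynomial det(A - λI) = λ^2 + 3λ + 2 = 0.
Eigenvalues λ = -1, -2.
For λ=-1: (A-λI) row 1 is [-4, -6], so an eigenvector is (-3, 2).
For λ=-2: (A-λI) row 1 is [-3, -6], so an eigenvector is (2, -1).
General solution: C_1e^(-t)(-3,2) + C_2e^(-2t)(2,-1).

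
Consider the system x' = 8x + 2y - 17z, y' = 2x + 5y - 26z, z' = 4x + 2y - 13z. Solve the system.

x(t) = K_1e^(-t) - K_2e^(-3t) + K_3e^(4t), y(t) = 4K_1e^(-t) - 3K_2e^(-3t) - 2K_3e^(4t), z(t) = K_1e^(-t) - K_2e^(-3t)

Coefficient matrix A = [[8, 2, -17], [2, 5, -26], [4, 2, -13]].
det(A - λI) = 0 gives eigenvalues λ = -1, -3, 4.
For λ=-1: eigenvector (1,4,1).
For λ=-3: eigenvector (-1,-3,-1).
For λ=4: eigenvector (1,-2,0).
General solution: K_1e^(-t)(1,4,1) + K_2e^(-3t)(-1,-3,-1) + K_3e^(4t)(1,-2,0).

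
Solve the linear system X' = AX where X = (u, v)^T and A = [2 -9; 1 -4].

Coefficient matrix A = [[2, -9], [1, -4]].
Characteristic polynomial det(A - λI) = λ^2 + 2λ + 1 = 0.
Single eigenvalue λ = -1 with algebraic multiplicity 2.
Eigenvector v = (3,1); generalized eigenvector w with (A-λI)w=v is (-2,-1).
General solution: e^(-t)[C_1·v + C_2·(t·v + w)].

u(t) = 3C_1e^(-t) + 3C_2te^(-t) - 2C_2e^(-t), v(t) = C_1e^(-t) + C_2te^(-t) - C_2e^(-t)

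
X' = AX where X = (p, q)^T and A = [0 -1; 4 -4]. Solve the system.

p(t) = -K_1e^(-2t) - K_2te^(-2t), q(t) = -2K_1e^(-2t) - 2K_2te^(-2t) + K_2e^(-2t)

Coefficient matrix A = [[0, -1], [4, -4]].
Characteristic polynomial det(A - λI) = λ^2 + 4λ + 4 = 0.
Single eigenvalue λ = -2 with algebraic multiplicity 2.
Eigenvector v = (-1,-2); generalized eigenvector w with (A-λI)w=v is (0,1).
General solution: e^(-2t)[K_1·v + K_2·(t·v + w)].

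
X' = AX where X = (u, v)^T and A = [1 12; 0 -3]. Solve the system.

u(t) = -3K_1e^(-3t) - K_2e^(t), v(t) = K_1e^(-3t)

Coefficient matrix A = [[1, 12], [0, -3]].
Characteristic polynomial det(A - λI) = λ^2 + 2λ - 3 = 0.
Eigenvalues λ = -3, 1.
For λ=-3: (A-λI) row 1 is [4, 12], so an eigenvector is (-3, 1).
For λ=1: (A-λI) row 1 is [0, 12], so an eigenvector is (-1, 0).
General solution: K_1e^(-3t)(-3,1) + K_2e^(t)(-1,0).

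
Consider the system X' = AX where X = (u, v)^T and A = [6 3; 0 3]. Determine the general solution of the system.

Coefficient matrix A = [[6, 3], [0, 3]].
Characteristic polynomial det(A - λI) = λ^2 - 9λ + 18 = 0.
Eigenvalues λ = 3, 6.
For λ=3: (A-λI) row 1 is [3, 3], so an eigenvector is (-1, 1).
For λ=6: (A-λI) row 1 is [0, 3], so an eigenvector is (1, 0).
General solution: K_1e^(3t)(-1,1) + K_2e^(6t)(1,0).

u(t) = -K_1e^(3t) + K_2e^(6t), v(t) = K_1e^(3t)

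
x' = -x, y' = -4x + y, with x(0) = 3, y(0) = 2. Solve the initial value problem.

Coefficient matrix A = [[-1, 0], [-4, 1]].
Characteristic polynomial det(A - λI) = λ^2 - 1 = 0.
Eigenvalues λ = 1, -1.
For λ=1: (A-λI) row 1 is [-2, 0], so an eigenvector is (0, -1).
For λ=-1: (A-λI) row 2 is [-4, 2], so an eigenvector is (-1, -2).
General solution: C_1e^(t)(0,-1) + C_2e^(-t)(-1,-2).
Applying x(0)=3, y(0)=2 gives C_1=4, C_2=-3.

x(t) = 3e^(-t), y(t) = -4e^(t) + 6e^(-t)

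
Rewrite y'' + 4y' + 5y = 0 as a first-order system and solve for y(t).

Let x_1 = y, x_2 = y'. Then x_1' = x_2 and x_2' = -5x_1 - 4x_2.
A = [[0,1],[-5,-4]]; det(A-λI) = λ^2 + 4λ + 5.
Eigenvalues λ = -2 ± i.

y(t) = K_1e^(-2t)cos(t) + K_2e^(-2t)sin(t)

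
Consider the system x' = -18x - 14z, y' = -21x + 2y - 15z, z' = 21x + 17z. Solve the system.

x(t) = K_2e^(-4t) - 2K_3e^(3t), y(t) = K_1e^(2t) + K_2e^(-4t) - 3K_3e^(3t), z(t) = -K_2e^(-4t) + 3K_3e^(3t)

Coefficient matrix A = [[-18, 0, -14], [-21, 2, -15], [21, 0, 17]].
det(A - λI) = 0 gives eigenvalues λ = 2, -4, 3.
For λ=2: eigenvector (0,1,0).
For λ=-4: eigenvector (1,1,-1).
For λ=3: eigenvector (-2,-3,3).
General solution: K_1e^(2t)(0,1,0) + K_2e^(-4t)(1,1,-1) + K_3e^(3t)(-2,-3,3).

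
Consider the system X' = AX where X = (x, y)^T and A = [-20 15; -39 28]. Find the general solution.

Coefficient matrix A = [[-20, 15], [-39, 28]].
Characteristic polynomial det(A - λI) = λ^2 - 8λ + 25 = 0.
Eigenvalues λ = 4 ± 3i (complex conjugate pair).
For λ=4+3i: an eigenvector is (1,2) - i(2,3) = (1 - 2i, 2 - 3i).
A real fundamental pair from Re and Im of e^((4+3i)t)v: X_1 = e^(4t)(cos(3t)·(1,2) + sin(3t)·(2,3)), X_2 = e^(4t)(sin(3t)·(1,2) - cos(3t)·(2,3)).
General solution: c_1X_1 + c_2X_2.

x(t) = 2c_1e^(4t)sin(3t) + c_1e^(4t)cos(3t) + c_2e^(4t)sin(3t) - 2c_2e^(4t)cos(3t), y(t) = 3c_1e^(4t)sin(3t) + 2c_1e^(4t)cos(3t) + 2c_2e^(4t)sin(3t) - 3c_2e^(4t)cos(3t)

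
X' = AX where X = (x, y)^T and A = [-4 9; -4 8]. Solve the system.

x(t) = 3C_1e^(2t) + 3C_2te^(2t) + C_2e^(2t), y(t) = 2C_1e^(2t) + 2C_2te^(2t) + C_2e^(2t)

Coefficient matrix A = [[-4, 9], [-4, 8]].
Characteristic polynomial det(A - λI) = λ^2 - 4λ + 4 = 0.
Single eigenvalue λ = 2 with algebraic multiplicity 2.
Eigenvector v = (3,2); generalized eigenvector w with (A-λI)w=v is (1,1).
General solution: e^(2t)[C_1·v + C_2·(t·v + w)].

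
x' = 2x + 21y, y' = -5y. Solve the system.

Coefficient matrix A = [[2, 21], [0, -5]].
Characteristic polynomial det(A - λI) = λ^2 + 3λ - 10 = 0.
Eigenvalues λ = -5, 2.
For λ=-5: (A-λI) row 1 is [7, 21], so an eigenvector is (-3, 1).
For λ=2: (A-λI) row 1 is [0, 21], so an eigenvector is (1, 0).
General solution: c_1e^(-5t)(-3,1) + c_2e^(2t)(1,0).

x(t) = -3c_1e^(-5t) + c_2e^(2t), y(t) = c_1e^(-5t)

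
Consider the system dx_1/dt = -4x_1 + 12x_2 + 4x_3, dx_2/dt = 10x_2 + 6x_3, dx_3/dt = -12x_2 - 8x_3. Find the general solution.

Coefficient matrix A = [[-4, 12, 4], [0, 10, 6], [0, -12, -8]].
det(A - λI) = 0 gives eigenvalues λ = 4, -2, -4.
For λ=4: eigenvector (1,1,-1).
For λ=-2: eigenvector (2,1,-2).
For λ=-4: eigenvector (1,0,0).
General solution: K_1e^(4t)(1,1,-1) + K_2e^(-2t)(2,1,-2) + K_3e^(-4t)(1,0,0).

x_1(t) = K_1e^(4t) + 2K_2e^(-2t) + K_3e^(-4t), x_2(t) = K_1e^(4t) + K_2e^(-2t), x_3(t) = -K_1e^(4t) - 2K_2e^(-2t)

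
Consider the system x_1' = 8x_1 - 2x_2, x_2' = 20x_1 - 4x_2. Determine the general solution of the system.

Coefficient matrix A = [[8, -2], [20, -4]].
Characteristic polynomial det(A - λI) = λ^2 - 4λ + 8 = 0.
Eigenvalues λ = 2 ± 2i (complex conjugate pair).
For λ=2+2i: an eigenvector is (1,3) - i(0,1) = (1, 3 - i).
A real fundamental pair from Re and Im of e^((2+2i)t)v: X_1 = e^(2t)(cos(2t)·(1,3) + sin(2t)·(0,1)), X_2 = e^(2t)(sin(2t)·(1,3) - cos(2t)·(0,1)).
General solution: K_1X_1 + K_2X_2.

x_1(t) = K_1e^(2t)cos(2t) + K_2e^(2t)sin(2t), x_2(t) = K_1e^(2t)sin(2t) + 3K_1e^(2t)cos(2t) + 3K_2e^(2t)sin(2t) - K_2e^(2t)cos(2t)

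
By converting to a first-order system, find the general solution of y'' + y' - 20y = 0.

y(t) = C_1e^(-5t) + C_2e^(4t)

Let x_1 = y, x_2 = y'. Then x_1' = x_2 and x_2' = 20x_1 - x_2.
A = [[0,1],[20,-1]]; det(A-λI) = λ^2 + λ - 20.
Eigenvalues λ = -5, 4 with eigenvectors (1,-5), (1,4).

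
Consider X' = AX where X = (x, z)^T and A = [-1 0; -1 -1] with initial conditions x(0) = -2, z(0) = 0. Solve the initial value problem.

x(t) = -2e^(-t), z(t) = 2te^(-t)

Coefficient matrix A = [[-1, 0], [-1, -1]].
Characteristic polynomial det(A - λI) = λ^2 + 2λ + 1 = 0.
Single eigenvalue λ = -1 with algebraic multiplicity 2.
Eigenvector v = (0,-1); generalized eigenvector w with (A-λI)w=v is (1,-2).
General solution: e^(-t)[C_1·v + C_2·(t·v + w)].
Applying x(0)=-2, z(0)=0 gives C_1=4, C_2=-2.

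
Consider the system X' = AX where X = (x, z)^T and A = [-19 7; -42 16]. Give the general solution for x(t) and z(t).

x(t) = C_1e^(-5t) + C_2e^(2t), z(t) = 2C_1e^(-5t) + 3C_2e^(2t)

Coefficient matrix A = [[-19, 7], [-42, 16]].
Characteristic polynomial det(A - λI) = λ^2 + 3λ - 10 = 0.
Eigenvalues λ = -5, 2.
For λ=-5: (A-λI) row 1 is [-14, 7], so an eigenvector is (1, 2).
For λ=2: (A-λI) row 1 is [-21, 7], so an eigenvector is (1, 3).
General solution: C_1e^(-5t)(1,2) + C_2e^(2t)(1,3).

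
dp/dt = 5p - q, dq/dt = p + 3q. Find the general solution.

Coefficient matrix A = [[5, -1], [1, 3]].
Characteristic polynomial det(A - λI) = λ^2 - 8λ + 16 = 0.
Single eigenvalue λ = 4 with algebraic multiplicity 2.
Eigenvector v = (1,1); generalized eigenvector w with (A-λI)w=v is (0,-1).
General solution: e^(4t)[c_1·v + c_2·(t·v + w)].

p(t) = c_1e^(4t) + c_2te^(4t), q(t) = c_1e^(4t) + c_2te^(4t) - c_2e^(4t)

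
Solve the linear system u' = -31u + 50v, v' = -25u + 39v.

u(t) = -C_1e^(4t)sin(5t) + 3C_1e^(4t)cos(5t) + 3C_2e^(4t)sin(5t) + C_2e^(4t)cos(5t), v(t) = -C_1e^(4t)sin(5t) + 2C_1e^(4t)cos(5t) + 2C_2e^(4t)sin(5t) + C_2e^(4t)cos(5t)

Coefficient matrix A = [[-31, 50], [-25, 39]].
Characteristic polynomial det(A - λI) = λ^2 - 8λ + 41 = 0.
Eigenvalues λ = 4 ± 5i (complex conjugate pair).
For λ=4+5i: an eigenvector is (3,2) - i(-1,-1) = (3 + i, 2 + i).
A real fundamental pair from Re and Im of e^((4+5i)t)v: X_1 = e^(4t)(cos(5t)·(3,2) + sin(5t)·(-1,-1)), X_2 = e^(4t)(sin(5t)·(3,2) - cos(5t)·(-1,-1)).
General solution: C_1X_1 + C_2X_2.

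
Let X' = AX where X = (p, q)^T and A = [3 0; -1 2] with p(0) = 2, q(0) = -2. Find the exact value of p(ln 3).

A = [[3,0],[-1,2]]; eigenvalues λ = 3, 2.
Eigenvectors: (1,-1) for λ=3, (0,-1) for λ=2.
From the initial condition, c_1 = 2, c_2 = 0.
p(ln 3) = (2)(3^3)(1) + (0)(3^2)(0) = 54.

54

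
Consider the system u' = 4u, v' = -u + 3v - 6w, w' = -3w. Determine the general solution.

Coefficient matrix A = [[4, 0, 0], [-1, 3, -6], [0, 0, -3]].
det(A - λI) = 0 gives eigenvalues λ = 4, -3, 3.
For λ=4: eigenvector (1,-1,0).
For λ=-3: eigenvector (0,1,1).
For λ=3: eigenvector (0,1,0).
General solution: C_1e^(4t)(1,-1,0) + C_2e^(-3t)(0,1,1) + C_3e^(3t)(0,1,0).

u(t) = C_1e^(4t), v(t) = -C_1e^(4t) + C_2e^(-3t) + C_3e^(3t), w(t) = C_2e^(-3t)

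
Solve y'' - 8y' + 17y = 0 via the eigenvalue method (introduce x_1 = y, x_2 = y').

y(t) = C_1e^(4t)cos(t) + C_2e^(4t)sin(t)

Let x_1 = y, x_2 = y'. Then x_1' = x_2 and x_2' = -17x_1 + 8x_2.
A = [[0,1],[-17,8]]; det(A-λI) = λ^2 - 8λ + 17.
Eigenvalues λ = 4 ± i.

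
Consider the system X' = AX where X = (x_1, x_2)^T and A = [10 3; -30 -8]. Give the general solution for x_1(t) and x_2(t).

Coefficient matrix A = [[10, 3], [-30, -8]].
Characteristic polynomial det(A - λI) = λ^2 - 2λ + 10 = 0.
Eigenvalues λ = 1 ± 3i (complex conjugate pair).
For λ=1+3i: an eigenvector is (0,-1) - i(-1,3) = (0 + i, -1 - 3i).
A real fundamental pair from Re and Im of e^((1+3i)t)v: X_1 = e^(t)(cos(3t)·(0,-1) + sin(3t)·(-1,3)), X_2 = e^(t)(sin(3t)·(0,-1) - cos(3t)·(-1,3)).
General solution: C_1X_1 + C_2X_2.

x_1(t) = -C_1e^(t)sin(3t) + C_2e^(t)cos(3t), x_2(t) = 3C_1e^(t)sin(3t) - C_1e^(t)cos(3t) - C_2e^(t)sin(3t) - 3C_2e^(t)cos(3t)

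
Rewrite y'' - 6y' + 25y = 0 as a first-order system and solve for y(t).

Let x_1 = y, x_2 = y'. Then x_1' = x_2 and x_2' = -25x_1 + 6x_2.
A = [[0,1],[-25,6]]; det(A-λI) = λ^2 - 6λ + 25.
Eigenvalues λ = 3 ± 4i.

y(t) = c_1e^(3t)cos(4t) + c_2e^(3t)sin(4t)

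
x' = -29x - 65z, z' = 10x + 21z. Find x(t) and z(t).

x(t) = 2c_1e^(-4t)sin(5t) - 3c_1e^(-4t)cos(5t) - 3c_2e^(-4t)sin(5t) - 2c_2e^(-4t)cos(5t), z(t) = -c_1e^(-4t)sin(5t) + c_1e^(-4t)cos(5t) + c_2e^(-4t)sin(5t) + c_2e^(-4t)cos(5t)

Coefficient matrix A = [[-29, -65], [10, 21]].
Characteristic polynomial det(A - λI) = λ^2 + 8λ + 41 = 0.
Eigenvalues λ = -4 ± 5i (complex conjugate pair).
For λ=-4+5i: an eigenvector is (-3,1) - i(2,-1) = (-3 - 2i, 1 + i).
A real fundamental pair from Re and Im of e^((-4+5i)t)v: X_1 = e^(-4t)(cos(5t)·(-3,1) + sin(5t)·(2,-1)), X_2 = e^(-4t)(sin(5t)·(-3,1) - cos(5t)·(2,-1)).
General solution: c_1X_1 + c_2X_2.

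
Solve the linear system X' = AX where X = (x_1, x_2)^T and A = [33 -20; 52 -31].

x_1(t) = K_1e^(t)sin(4t) + 2K_1e^(t)cos(4t) + 2K_2e^(t)sin(4t) - K_2e^(t)cos(4t), x_2(t) = 2K_1e^(t)sin(4t) + 3K_1e^(t)cos(4t) + 3K_2e^(t)sin(4t) - 2K_2e^(t)cos(4t)

Coefficient matrix A = [[33, -20], [52, -31]].
Characteristic polynomial det(A - λI) = λ^2 - 2λ + 17 = 0.
Eigenvalues λ = 1 ± 4i (complex conjugate pair).
For λ=1+4i: an eigenvector is (2,3) - i(1,2) = (2 - i, 3 - 2i).
A real fundamental pair from Re and Im of e^((1+4i)t)v: X_1 = e^(t)(cos(4t)·(2,3) + sin(4t)·(1,2)), X_2 = e^(t)(sin(4t)·(2,3) - cos(4t)·(1,2)).
General solution: K_1X_1 + K_2X_2.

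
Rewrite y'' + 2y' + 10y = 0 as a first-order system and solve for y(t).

y(t) = c_1e^(-t)cos(3t) + c_2e^(-t)sin(3t)

Let x_1 = y, x_2 = y'. Then x_1' = x_2 and x_2' = -10x_1 - 2x_2.
A = [[0,1],[-10,-2]]; det(A-λI) = λ^2 + 2λ + 10.
Eigenvalues λ = -1 ± 3i.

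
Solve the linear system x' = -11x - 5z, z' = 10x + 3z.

Coefficient matrix A = [[-11, -5], [10, 3]].
Characteristic polynomial det(A - λI) = λ^2 + 8λ + 17 = 0.
Eigenvalues λ = -4 ± i (complex conjugate pair).
For λ=-4+i: an eigenvector is (-2,3) - i(-1,1) = (-2 + i, 3 - i).
A real fundamental pair from Re and Im of e^((-4+i)t)v: X_1 = e^(-4t)(cos(t)·(-2,3) + sin(t)·(-1,1)), X_2 = e^(-4t)(sin(t)·(-2,3) - cos(t)·(-1,1)).
General solution: c_1X_1 + c_2X_2.

x(t) = -c_1e^(-4t)sin(t) - 2c_1e^(-4t)cos(t) - 2c_2e^(-4t)sin(t) + c_2e^(-4t)cos(t), z(t) = c_1e^(-4t)sin(t) + 3c_1e^(-4t)cos(t) + 3c_2e^(-4t)sin(t) - c_2e^(-4t)cos(t)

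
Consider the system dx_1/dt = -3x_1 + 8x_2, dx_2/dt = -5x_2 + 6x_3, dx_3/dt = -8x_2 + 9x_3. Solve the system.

Coefficient matrix A = [[-3, 8, 0], [0, -5, 6], [0, -8, 9]].
det(A - λI) = 0 gives eigenvalues λ = -3, 3, 1.
For λ=-3: eigenvector (1,0,0).
For λ=3: eigenvector (-4,-3,-4).
For λ=1: eigenvector (2,1,1).
General solution: C_1e^(-3t)(1,0,0) + C_2e^(3t)(-4,-3,-4) + C_3e^(t)(2,1,1).

x_1(t) = C_1e^(-3t) - 4C_2e^(3t) + 2C_3e^(t), x_2(t) = -3C_2e^(3t) + C_3e^(t), x_3(t) = -4C_2e^(3t) + C_3e^(t)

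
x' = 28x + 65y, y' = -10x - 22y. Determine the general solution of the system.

x(t) = -2c_1e^(3t)sin(5t) - 3c_1e^(3t)cos(5t) - 3c_2e^(3t)sin(5t) + 2c_2e^(3t)cos(5t), y(t) = c_1e^(3t)sin(5t) + c_1e^(3t)cos(5t) + c_2e^(3t)sin(5t) - c_2e^(3t)cos(5t)

Coefficient matrix A = [[28, 65], [-10, -22]].
Characteristic polynomial det(A - λI) = λ^2 - 6λ + 34 = 0.
Eigenvalues λ = 3 ± 5i (complex conjugate pair).
For λ=3+5i: an eigenvector is (-3,1) - i(-2,1) = (-3 + 2i, 1 - i).
A real fundamental pair from Re and Im of e^((3+5i)t)v: X_1 = e^(3t)(cos(5t)·(-3,1) + sin(5t)·(-2,1)), X_2 = e^(3t)(sin(5t)·(-3,1) - cos(5t)·(-2,1)).
General solution: c_1X_1 + c_2X_2.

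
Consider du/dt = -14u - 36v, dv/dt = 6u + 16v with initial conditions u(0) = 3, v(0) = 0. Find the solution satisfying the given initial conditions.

Coefficient matrix A = [[-14, -36], [6, 16]].
Characteristic polynomial det(A - λI) = λ^2 - 2λ - 8 = 0.
Eigenvalues λ = -2, 4.
For λ=-2: (A-λI) row 1 is [-12, -36], so an eigenvector is (-3, 1).
For λ=4: (A-λI) row 1 is [-18, -36], so an eigenvector is (2, -1).
General solution: c_1e^(-2t)(-3,1) + c_2e^(4t)(2,-1).
Applying u(0)=3, v(0)=0 gives c_1=-3, c_2=-3.

u(t) = -6e^(4t) + 9e^(-2t), v(t) = 3e^(4t) - 3e^(-2t)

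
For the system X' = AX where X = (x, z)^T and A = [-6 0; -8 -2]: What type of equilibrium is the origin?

stable node

A = [[-6,0],[-8,-2]]; det(A-λI) = λ^2 + 8λ + 12.
λ = -6, -2: both negative.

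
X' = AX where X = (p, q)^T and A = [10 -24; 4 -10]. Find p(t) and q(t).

Coefficient matrix A = [[10, -24], [4, -10]].
Characteristic polynomial det(A - λI) = λ^2 - 4 = 0.
Eigenvalues λ = 2, -2.
For λ=2: (A-λI) row 1 is [8, -24], so an eigenvector is (3, 1).
For λ=-2: (A-λI) row 1 is [12, -24], so an eigenvector is (2, 1).
General solution: K_1e^(2t)(3,1) + K_2e^(-2t)(2,1).

p(t) = 3K_1e^(2t) + 2K_2e^(-2t), q(t) = K_1e^(2t) + K_2e^(-2t)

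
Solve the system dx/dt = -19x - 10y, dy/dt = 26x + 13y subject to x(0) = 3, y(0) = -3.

Coefficient matrix A = [[-19, -10], [26, 13]].
Characteristic polynomial det(A - λI) = λ^2 + 6λ + 13 = 0.
Eigenvalues λ = -3 ± 2i (complex conjugate pair).
For λ=-3+2i: an eigenvector is (-2,3) - i(1,-2) = (-2 - i, 3 + 2i).
A real fundamental pair from Re and Im of e^((-3+2i)t)v: X_1 = e^(-3t)(cos(2t)·(-2,3) + sin(2t)·(1,-2)), X_2 = e^(-3t)(sin(2t)·(-2,3) - cos(2t)·(1,-2)).
General solution: K_1X_1 + K_2X_2.
Applying x(0)=3, y(0)=-3 gives K_1=-3, K_2=3.

x(t) = -9e^(-3t)sin(2t) + 3e^(-3t)cos(2t), y(t) = 15e^(-3t)sin(2t) - 3e^(-3t)cos(2t)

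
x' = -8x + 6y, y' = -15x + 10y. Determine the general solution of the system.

x(t) = -K_1e^(t)sin(3t) - K_1e^(t)cos(3t) - K_2e^(t)sin(3t) + K_2e^(t)cos(3t), y(t) = -K_1e^(t)sin(3t) - 2K_1e^(t)cos(3t) - 2K_2e^(t)sin(3t) + K_2e^(t)cos(3t)

Coefficient matrix A = [[-8, 6], [-15, 10]].
Characteristic polynomial det(A - λI) = λ^2 - 2λ + 10 = 0.
Eigenvalues λ = 1 ± 3i (complex conjugate pair).
For λ=1+3i: an eigenvector is (-1,-2) - i(-1,-1) = (-1 + i, -2 + i).
A real fundamental pair from Re and Im of e^((1+3i)t)v: X_1 = e^(t)(cos(3t)·(-1,-2) + sin(3t)·(-1,-1)), X_2 = e^(t)(sin(3t)·(-1,-2) - cos(3t)·(-1,-1)).
General solution: K_1X_1 + K_2X_2.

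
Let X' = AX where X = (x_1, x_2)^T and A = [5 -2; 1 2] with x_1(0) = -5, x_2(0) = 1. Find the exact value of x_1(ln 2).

A = [[5,-2],[1,2]]; eigenvalues λ = 4, 3.
Eigenvectors: (-2,-1) for λ=4, (-1,-1) for λ=3.
From the initial condition, c_1 = 6, c_2 = -7.
x_1(ln 2) = (6)(2^4)(-2) + (-7)(2^3)(-1) = -136.

-136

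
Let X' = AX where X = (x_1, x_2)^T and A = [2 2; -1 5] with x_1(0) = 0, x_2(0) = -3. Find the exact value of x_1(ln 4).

A = [[2,2],[-1,5]]; eigenvalues λ = 3, 4.
Eigenvectors: (2,1) for λ=3, (-1,-1) for λ=4.
From the initial condition, c_1 = 3, c_2 = 6.
x_1(ln 4) = (3)(4^3)(2) + (6)(4^4)(-1) = -1152.

-1152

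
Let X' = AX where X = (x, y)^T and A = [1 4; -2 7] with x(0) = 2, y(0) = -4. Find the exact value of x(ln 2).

A = [[1,4],[-2,7]]; eigenvalues λ = 5, 3.
Eigenvectors: (-1,-1) for λ=5, (-2,-1) for λ=3.
From the initial condition, c_1 = 10, c_2 = -6.
x(ln 2) = (10)(2^5)(-1) + (-6)(2^3)(-2) = -224.

-224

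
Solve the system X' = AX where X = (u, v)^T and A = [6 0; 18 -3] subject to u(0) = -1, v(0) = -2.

Coefficient matrix A = [[6, 0], [18, -3]].
Characteristic polynomial det(A - λI) = λ^2 - 3λ - 18 = 0.
Eigenvalues λ = -3, 6.
For λ=-3: (A-λI) row 1 is [9, 0], so an eigenvector is (0, -1).
For λ=6: (A-λI) row 2 is [18, -9], so an eigenvector is (-1, -2).
General solution: K_1e^(-3t)(0,-1) + K_2e^(6t)(-1,-2).
Applying u(0)=-1, v(0)=-2 gives K_1=0, K_2=1.

u(t) = -e^(6t), v(t) = -2e^(6t)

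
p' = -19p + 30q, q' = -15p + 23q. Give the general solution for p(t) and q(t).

Coefficient matrix A = [[-19, 30], [-15, 23]].
Characteristic polynomial det(A - λI) = λ^2 - 4λ + 13 = 0.
Eigenvalues λ = 2 ± 3i (complex conjugate pair).
For λ=2+3i: an eigenvector is (1,1) - i(3,2) = (1 - 3i, 1 - 2i).
A real fundamental pair from Re and Im of e^((2+3i)t)v: X_1 = e^(2t)(cos(3t)·(1,1) + sin(3t)·(3,2)), X_2 = e^(2t)(sin(3t)·(1,1) - cos(3t)·(3,2)).
General solution: C_1X_1 + C_2X_2.

p(t) = 3C_1e^(2t)sin(3t) + C_1e^(2t)cos(3t) + C_2e^(2t)sin(3t) - 3C_2e^(2t)cos(3t), q(t) = 2C_1e^(2t)sin(3t) + C_1e^(2t)cos(3t) + C_2e^(2t)sin(3t) - 2C_2e^(2t)cos(3t)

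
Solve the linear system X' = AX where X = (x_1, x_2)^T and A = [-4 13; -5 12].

Coefficient matrix A = [[-4, 13], [-5, 12]].
Characteristic polynomial det(A - λI) = λ^2 - 8λ + 17 = 0.
Eigenvalues λ = 4 ± i (complex conjugate pair).
For λ=4+i: an eigenvector is (-3,-2) - i(-2,-1) = (-3 + 2i, -2 + i).
A real fundamental pair from Re and Im of e^((4+i)t)v: X_1 = e^(4t)(cos(t)·(-3,-2) + sin(t)·(-2,-1)), X_2 = e^(4t)(sin(t)·(-3,-2) - cos(t)·(-2,-1)).
General solution: K_1X_1 + K_2X_2.

x_1(t) = -2K_1e^(4t)sin(t) - 3K_1e^(4t)cos(t) - 3K_2e^(4t)sin(t) + 2K_2e^(4t)cos(t), x_2(t) = -K_1e^(4t)sin(t) - 2K_1e^(4t)cos(t) - 2K_2e^(4t)sin(t) + K_2e^(4t)cos(t)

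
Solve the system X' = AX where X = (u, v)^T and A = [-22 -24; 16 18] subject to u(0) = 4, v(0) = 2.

Coefficient matrix A = [[-22, -24], [16, 18]].
Characteristic polynomial det(A - λI) = λ^2 + 4λ - 12 = 0.
Eigenvalues λ = -6, 2.
For λ=-6: (A-λI) row 1 is [-16, -24], so an eigenvector is (3, -2).
For λ=2: (A-λI) row 1 is [-24, -24], so an eigenvector is (-1, 1).
General solution: K_1e^(-6t)(3,-2) + K_2e^(2t)(-1,1).
Applying u(0)=4, v(0)=2 gives K_1=6, K_2=14.

u(t) = -14e^(2t) + 18e^(-6t), v(t) = 14e^(2t) - 12e^(-6t)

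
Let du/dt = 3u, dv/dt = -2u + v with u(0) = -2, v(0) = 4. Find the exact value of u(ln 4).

A = [[3,0],[-2,1]]; eigenvalues λ = 1, 3.
Eigenvectors: (0,-1) for λ=1, (1,-1) for λ=3.
From the initial condition, c_1 = -2, c_2 = -2.
u(ln 4) = (-2)(4^1)(0) + (-2)(4^3)(1) = -128.

-128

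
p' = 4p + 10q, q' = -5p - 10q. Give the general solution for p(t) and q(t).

Coefficient matrix A = [[4, 10], [-5, -10]].
Characteristic polynomial det(A - λI) = λ^2 + 6λ + 10 = 0.
Eigenvalues λ = -3 ± i (complex conjugate pair).
For λ=-3+i: an eigenvector is (-3,2) - i(-1,1) = (-3 + i, 2 - i).
A real fundamental pair from Re and Im of e^((-3+i)t)v: X_1 = e^(-3t)(cos(t)·(-3,2) + sin(t)·(-1,1)), X_2 = e^(-3t)(sin(t)·(-3,2) - cos(t)·(-1,1)).
General solution: C_1X_1 + C_2X_2.

p(t) = -C_1e^(-3t)sin(t) - 3C_1e^(-3t)cos(t) - 3C_2e^(-3t)sin(t) + C_2e^(-3t)cos(t), q(t) = C_1e^(-3t)sin(t) + 2C_1e^(-3t)cos(t) + 2C_2e^(-3t)sin(t) - C_2e^(-3t)cos(t)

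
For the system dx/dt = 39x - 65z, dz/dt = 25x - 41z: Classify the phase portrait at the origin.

A = [[39,-65],[25,-41]]; det(A-λI) = λ^2 + 2λ + 26.
λ = -1 ± 5i: negative real part.

stable spiral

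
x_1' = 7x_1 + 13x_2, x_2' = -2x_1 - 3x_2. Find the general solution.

x_1(t) = -3C_1e^(2t)sin(t) + 2C_1e^(2t)cos(t) + 2C_2e^(2t)sin(t) + 3C_2e^(2t)cos(t), x_2(t) = C_1e^(2t)sin(t) - C_1e^(2t)cos(t) - C_2e^(2t)sin(t) - C_2e^(2t)cos(t)

Coefficient matrix A = [[7, 13], [-2, -3]].
Characteristic polynomial det(A - λI) = λ^2 - 4λ + 5 = 0.
Eigenvalues λ = 2 ± i (complex conjugate pair).
For λ=2+i: an eigenvector is (2,-1) - i(-3,1) = (2 + 3i, -1 - i).
A real fundamental pair from Re and Im of e^((2+i)t)v: X_1 = e^(2t)(cos(t)·(2,-1) + sin(t)·(-3,1)), X_2 = e^(2t)(sin(t)·(2,-1) - cos(t)·(-3,1)).
General solution: C_1X_1 + C_2X_2.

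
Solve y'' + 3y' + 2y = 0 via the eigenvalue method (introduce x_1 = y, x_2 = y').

Let x_1 = y, x_2 = y'. Then x_1' = x_2 and x_2' = -2x_1 - 3x_2.
A = [[0,1],[-2,-3]]; det(A-λI) = λ^2 + 3λ + 2.
Eigenvalues λ = -1, -2 with eigenvectors (1,-1), (1,-2).

y(t) = C_1e^(-t) + C_2e^(-2t)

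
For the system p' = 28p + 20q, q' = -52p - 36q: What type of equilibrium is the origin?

stable spiral

A = [[28,20],[-52,-36]]; det(A-λI) = λ^2 + 8λ + 32.
λ = -4 ± 4i: negative real part.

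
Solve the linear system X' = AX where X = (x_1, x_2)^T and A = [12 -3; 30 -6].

x_1(t) = c_1e^(3t)cos(3t) + c_2e^(3t)sin(3t), x_2(t) = c_1e^(3t)sin(3t) + 3c_1e^(3t)cos(3t) + 3c_2e^(3t)sin(3t) - c_2e^(3t)cos(3t)

Coefficient matrix A = [[12, -3], [30, -6]].
Characteristic polynomial det(A - λI) = λ^2 - 6λ + 18 = 0.
Eigenvalues λ = 3 ± 3i (complex conjugate pair).
For λ=3+3i: an eigenvector is (1,3) - i(0,1) = (1, 3 - i).
A real fundamental pair from Re and Im of e^((3+3i)t)v: X_1 = e^(3t)(cos(3t)·(1,3) + sin(3t)·(0,1)), X_2 = e^(3t)(sin(3t)·(1,3) - cos(3t)·(0,1)).
General solution: c_1X_1 + c_2X_2.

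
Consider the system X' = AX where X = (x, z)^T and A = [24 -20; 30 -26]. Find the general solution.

x(t) = c_1e^(4t) - 2c_2e^(-6t), z(t) = c_1e^(4t) - 3c_2e^(-6t)

Coefficient matrix A = [[24, -20], [30, -26]].
Characteristic polynomial det(A - λI) = λ^2 + 2λ - 24 = 0.
Eigenvalues λ = 4, -6.
For λ=4: (A-λI) row 1 is [20, -20], so an eigenvector is (1, 1).
For λ=-6: (A-λI) row 1 is [30, -20], so an eigenvector is (-2, -3).
General solution: c_1e^(4t)(1,1) + c_2e^(-6t)(-2,-3).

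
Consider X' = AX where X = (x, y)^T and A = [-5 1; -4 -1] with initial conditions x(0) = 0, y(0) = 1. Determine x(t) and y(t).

Coefficient matrix A = [[-5, 1], [-4, -1]].
Characteristic polynomial det(A - λI) = λ^2 + 6λ + 9 = 0.
Single eigenvalue λ = -3 with algebraic multiplicity 2.
Eigenvector v = (-1,-2); generalized eigenvector w with (A-λI)w=v is (0,-1).
General solution: e^(-3t)[K_1·v + K_2·(t·v + w)].
Applying x(0)=0, y(0)=1 gives K_1=0, K_2=-1.

x(t) = te^(-3t), y(t) = 2te^(-3t) + e^(-3t)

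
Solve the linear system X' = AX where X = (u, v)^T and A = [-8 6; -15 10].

Coefficient matrix A = [[-8, 6], [-15, 10]].
Characteristic polynomial det(A - λI) = λ^2 - 2λ + 10 = 0.
Eigenvalues λ = 1 ± 3i (complex conjugate pair).
For λ=1+3i: an eigenvector is (-1,-2) - i(-1,-1) = (-1 + i, -2 + i).
A real fundamental pair from Re and Im of e^((1+3i)t)v: X_1 = e^(t)(cos(3t)·(-1,-2) + sin(3t)·(-1,-1)), X_2 = e^(t)(sin(3t)·(-1,-2) - cos(3t)·(-1,-1)).
General solution: K_1X_1 + K_2X_2.

u(t) = -K_1e^(t)sin(3t) - K_1e^(t)cos(3t) - K_2e^(t)sin(3t) + K_2e^(t)cos(3t), v(t) = -K_1e^(t)sin(3t) - 2K_1e^(t)cos(3t) - 2K_2e^(t)sin(3t) + K_2e^(t)cos(3t)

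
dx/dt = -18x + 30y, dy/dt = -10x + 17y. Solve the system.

x(t) = -3c_1e^(2t) + 2c_2e^(-3t), y(t) = -2c_1e^(2t) + c_2e^(-3t)

Coefficient matrix A = [[-18, 30], [-10, 17]].
Characteristic polynomial det(A - λI) = λ^2 + λ - 6 = 0.
Eigenvalues λ = 2, -3.
For λ=2: (A-λI) row 1 is [-20, 30], so an eigenvector is (-3, -2).
For λ=-3: (A-λI) row 1 is [-15, 30], so an eigenvector is (2, 1).
General solution: c_1e^(2t)(-3,-2) + c_2e^(-3t)(2,1).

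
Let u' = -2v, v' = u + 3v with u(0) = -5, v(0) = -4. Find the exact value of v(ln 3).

A = [[0,-2],[1,3]]; eigenvalues λ = 1, 2.
Eigenvectors: (-2,1) for λ=1, (-1,1) for λ=2.
From the initial condition, c_1 = 9, c_2 = -13.
v(ln 3) = (9)(3^1)(1) + (-13)(3^2)(1) = -90.

-90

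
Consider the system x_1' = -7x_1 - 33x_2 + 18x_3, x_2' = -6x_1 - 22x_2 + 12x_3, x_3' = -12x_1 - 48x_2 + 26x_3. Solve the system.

Coefficient matrix A = [[-7, -33, 18], [-6, -22, 12], [-12, -48, 26]].
det(A - λI) = 0 gives eigenvalues λ = -4, -1, 2.
For λ=-4: eigenvector (1,1,2).
For λ=-1: eigenvector (-1,-2,-4).
For λ=2: eigenvector (2,0,1).
General solution: c_1e^(-4t)(1,1,2) + c_2e^(-t)(-1,-2,-4) + c_3e^(2t)(2,0,1).

x_1(t) = c_1e^(-4t) - c_2e^(-t) + 2c_3e^(2t), x_2(t) = c_1e^(-4t) - 2c_2e^(-t), x_3(t) = 2c_1e^(-4t) - 4c_2e^(-t) + c_3e^(2t)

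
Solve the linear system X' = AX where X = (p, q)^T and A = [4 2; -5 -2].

Coefficient matrix A = [[4, 2], [-5, -2]].
Characteristic polynomial det(A - λI) = λ^2 - 2λ + 2 = 0.
Eigenvalues λ = 1 ± i (complex conjugate pair).
For λ=1+i: an eigenvector is (-1,2) - i(1,-1) = (-1 - i, 2 + i).
A real fundamental pair from Re and Im of e^((1+i)t)v: X_1 = e^(t)(cos(t)·(-1,2) + sin(t)·(1,-1)), X_2 = e^(t)(sin(t)·(-1,2) - cos(t)·(1,-1)).
General solution: K_1X_1 + K_2X_2.

p(t) = K_1e^(t)sin(t) - K_1e^(t)cos(t) - K_2e^(t)sin(t) - K_2e^(t)cos(t), q(t) = -K_1e^(t)sin(t) + 2K_1e^(t)cos(t) + 2K_2e^(t)sin(t) + K_2e^(t)cos(t)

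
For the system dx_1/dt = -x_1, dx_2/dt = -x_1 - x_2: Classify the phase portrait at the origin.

A = [[-1,0],[-1,-1]]; det(A-λI) = λ^2 + 2λ + 1.
repeated λ = -1 with a single eigenvector.

stable improper node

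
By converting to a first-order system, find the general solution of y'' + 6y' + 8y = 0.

Let x_1 = y, x_2 = y'. Then x_1' = x_2 and x_2' = -8x_1 - 6x_2.
A = [[0,1],[-8,-6]]; det(A-λI) = λ^2 + 6λ + 8.
Eigenvalues λ = -2, -4 with eigenvectors (1,-2), (1,-4).

y(t) = C_1e^(-2t) + C_2e^(-4t)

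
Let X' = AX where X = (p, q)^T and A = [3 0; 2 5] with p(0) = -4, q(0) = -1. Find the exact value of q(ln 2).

A = [[3,0],[2,5]]; eigenvalues λ = 3, 5.
Eigenvectors: (1,-1) for λ=3, (0,1) for λ=5.
From the initial condition, c_1 = -4, c_2 = -5.
q(ln 2) = (-4)(2^3)(-1) + (-5)(2^5)(1) = -128.

-128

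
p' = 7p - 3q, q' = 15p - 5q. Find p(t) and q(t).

p(t) = -c_1e^(t)cos(3t) - c_2e^(t)sin(3t), q(t) = -c_1e^(t)sin(3t) - 2c_1e^(t)cos(3t) - 2c_2e^(t)sin(3t) + c_2e^(t)cos(3t)

Coefficient matrix A = [[7, -3], [15, -5]].
Characteristic polynomial det(A - λI) = λ^2 - 2λ + 10 = 0.
Eigenvalues λ = 1 ± 3i (complex conjugate pair).
For λ=1+3i: an eigenvector is (-1,-2) - i(0,-1) = (-1, -2 + i).
A real fundamental pair from Re and Im of e^((1+3i)t)v: X_1 = e^(t)(cos(3t)·(-1,-2) + sin(3t)·(0,-1)), X_2 = e^(t)(sin(3t)·(-1,-2) - cos(3t)·(0,-1)).
General solution: c_1X_1 + c_2X_2.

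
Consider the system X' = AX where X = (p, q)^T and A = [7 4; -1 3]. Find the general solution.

p(t) = 2C_1e^(5t) + 2C_2te^(5t) + 3C_2e^(5t), q(t) = -C_1e^(5t) - C_2te^(5t) - C_2e^(5t)

Coefficient matrix A = [[7, 4], [-1, 3]].
Characteristic polynomial det(A - λI) = λ^2 - 10λ + 25 = 0.
Single eigenvalue λ = 5 with algebraic multiplicity 2.
Eigenvector v = (2,-1); generalized eigenvector w with (A-λI)w=v is (3,-1).
General solution: e^(5t)[C_1·v + C_2·(t·v + w)].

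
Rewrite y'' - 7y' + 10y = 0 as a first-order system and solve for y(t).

y(t) = K_1e^(5t) + K_2e^(2t)

Let x_1 = y, x_2 = y'. Then x_1' = x_2 and x_2' = -10x_1 + 7x_2.
A = [[0,1],[-10,7]]; det(A-λI) = λ^2 - 7λ + 10.
Eigenvalues λ = 5, 2 with eigenvectors (1,5), (1,2).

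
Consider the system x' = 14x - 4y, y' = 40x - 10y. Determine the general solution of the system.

x(t) = K_1e^(2t)sin(4t) - K_2e^(2t)cos(4t), y(t) = 3K_1e^(2t)sin(4t) - K_1e^(2t)cos(4t) - K_2e^(2t)sin(4t) - 3K_2e^(2t)cos(4t)

Coefficient matrix A = [[14, -4], [40, -10]].
Characteristic polynomial det(A - λI) = λ^2 - 4λ + 20 = 0.
Eigenvalues λ = 2 ± 4i (complex conjugate pair).
For λ=2+4i: an eigenvector is (0,-1) - i(1,3) = (0 - i, -1 - 3i).
A real fundamental pair from Re and Im of e^((2+4i)t)v: X_1 = e^(2t)(cos(4t)·(0,-1) + sin(4t)·(1,3)), X_2 = e^(2t)(sin(4t)·(0,-1) - cos(4t)·(1,3)).
General solution: K_1X_1 + K_2X_2.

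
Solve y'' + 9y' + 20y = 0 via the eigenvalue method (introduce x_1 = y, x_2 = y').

y(t) = c_1e^(-5t) + c_2e^(-4t)

Let x_1 = y, x_2 = y'. Then x_1' = x_2 and x_2' = -20x_1 - 9x_2.
A = [[0,1],[-20,-9]]; det(A-λI) = λ^2 + 9λ + 20.
Eigenvalues λ = -5, -4 with eigenvectors (1,-5), (1,-4).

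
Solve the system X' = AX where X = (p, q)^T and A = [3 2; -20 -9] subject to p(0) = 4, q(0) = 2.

Coefficient matrix A = [[3, 2], [-20, -9]].
Characteristic polynomial det(A - λI) = λ^2 + 6λ + 13 = 0.
Eigenvalues λ = -3 ± 2i (complex conjugate pair).
For λ=-3+2i: an eigenvector is (1,-3) - i(0,-1) = (1, -3 + i).
A real fundamental pair from Re and Im of e^((-3+2i)t)v: X_1 = e^(-3t)(cos(2t)·(1,-3) + sin(2t)·(0,-1)), X_2 = e^(-3t)(sin(2t)·(1,-3) - cos(2t)·(0,-1)).
General solution: C_1X_1 + C_2X_2.
Applying p(0)=4, q(0)=2 gives C_1=4, C_2=14.

p(t) = 14e^(-3t)sin(2t) + 4e^(-3t)cos(2t), q(t) = -46e^(-3t)sin(2t) + 2e^(-3t)cos(2t)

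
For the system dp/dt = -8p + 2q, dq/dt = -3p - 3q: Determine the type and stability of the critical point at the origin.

A = [[-8,2],[-3,-3]]; det(A-λI) = λ^2 + 11λ + 30.
λ = -5, -6: both negative.

stable node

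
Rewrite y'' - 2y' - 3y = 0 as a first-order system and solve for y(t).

Let x_1 = y, x_2 = y'. Then x_1' = x_2 and x_2' = 3x_1 + 2x_2.
A = [[0,1],[3,2]]; det(A-λI) = λ^2 - 2λ - 3.
Eigenvalues λ = 3, -1 with eigenvectors (1,3), (1,-1).

y(t) = K_1e^(3t) + K_2e^(-t)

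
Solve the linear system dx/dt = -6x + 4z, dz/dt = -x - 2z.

Coefficient matrix A = [[-6, 4], [-1, -2]].
Characteristic polynomial det(A - λI) = λ^2 + 8λ + 16 = 0.
Single eigenvalue λ = -4 with algebraic multiplicity 2.
Eigenvector v = (-2,-1); generalized eigenvector w with (A-λI)w=v is (3,1).
General solution: e^(-4t)[C_1·v + C_2·(t·v + w)].

x(t) = -2C_1e^(-4t) - 2C_2te^(-4t) + 3C_2e^(-4t), z(t) = -C_1e^(-4t) - C_2te^(-4t) + C_2e^(-4t)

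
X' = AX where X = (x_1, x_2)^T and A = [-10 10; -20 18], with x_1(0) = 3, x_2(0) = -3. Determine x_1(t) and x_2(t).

x_1(t) = -36e^(4t)sin(2t) + 3e^(4t)cos(2t), x_2(t) = -51e^(4t)sin(2t) - 3e^(4t)cos(2t)

Coefficient matrix A = [[-10, 10], [-20, 18]].
Characteristic polynomial det(A - λI) = λ^2 - 8λ + 20 = 0.
Eigenvalues λ = 4 ± 2i (complex conjugate pair).
For λ=4+2i: an eigenvector is (-1,-1) - i(2,3) = (-1 - 2i, -1 - 3i).
A real fundamental pair from Re and Im of e^((4+2i)t)v: X_1 = e^(4t)(cos(2t)·(-1,-1) + sin(2t)·(2,3)), X_2 = e^(4t)(sin(2t)·(-1,-1) - cos(2t)·(2,3)).
General solution: c_1X_1 + c_2X_2.
Applying x_1(0)=3, x_2(0)=-3 gives c_1=-15, c_2=6.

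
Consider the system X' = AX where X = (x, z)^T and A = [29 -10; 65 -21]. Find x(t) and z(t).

Coefficient matrix A = [[29, -10], [65, -21]].
Characteristic polynomial det(A - λI) = λ^2 - 8λ + 41 = 0.
Eigenvalues λ = 4 ± 5i (complex conjugate pair).
For λ=4+5i: an eigenvector is (-1,-2) - i(-1,-3) = (-1 + i, -2 + 3i).
A real fundamental pair from Re and Im of e^((4+5i)t)v: X_1 = e^(4t)(cos(5t)·(-1,-2) + sin(5t)·(-1,-3)), X_2 = e^(4t)(sin(5t)·(-1,-2) - cos(5t)·(-1,-3)).
General solution: C_1X_1 + C_2X_2.

x(t) = -C_1e^(4t)sin(5t) - C_1e^(4t)cos(5t) - C_2e^(4t)sin(5t) + C_2e^(4t)cos(5t), z(t) = -3C_1e^(4t)sin(5t) - 2C_1e^(4t)cos(5t) - 2C_2e^(4t)sin(5t) + 3C_2e^(4t)cos(5t)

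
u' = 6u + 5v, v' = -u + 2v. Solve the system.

u(t) = -C_1e^(4t)sin(t) + 2C_1e^(4t)cos(t) + 2C_2e^(4t)sin(t) + C_2e^(4t)cos(t), v(t) = -C_1e^(4t)cos(t) - C_2e^(4t)sin(t)

Coefficient matrix A = [[6, 5], [-1, 2]].
Characteristic polynomial det(A - λI) = λ^2 - 8λ + 17 = 0.
Eigenvalues λ = 4 ± i (complex conjugate pair).
For λ=4+i: an eigenvector is (2,-1) - i(-1,0) = (2 + i, -1).
A real fundamental pair from Re and Im of e^((4+i)t)v: X_1 = e^(4t)(cos(t)·(2,-1) + sin(t)·(-1,0)), X_2 = e^(4t)(sin(t)·(2,-1) - cos(t)·(-1,0)).
General solution: C_1X_1 + C_2X_2.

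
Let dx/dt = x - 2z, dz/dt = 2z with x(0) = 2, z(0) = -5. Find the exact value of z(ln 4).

A = [[1,-2],[0,2]]; eigenvalues λ = 2, 1.
Eigenvectors: (2,-1) for λ=2, (-1,0) for λ=1.
From the initial condition, c_1 = 5, c_2 = 8.
z(ln 4) = (5)(4^2)(-1) + (8)(4^1)(0) = -80.

-80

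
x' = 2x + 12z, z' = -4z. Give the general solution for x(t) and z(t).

Coefficient matrix A = [[2, 12], [0, -4]].
Characteristic polynomial det(A - λI) = λ^2 + 2λ - 8 = 0.
Eigenvalues λ = 2, -4.
For λ=2: (A-λI) row 1 is [0, 12], so an eigenvector is (1, 0).
For λ=-4: (A-λI) row 1 is [6, 12], so an eigenvector is (-2, 1).
General solution: c_1e^(2t)(1,0) + c_2e^(-4t)(-2,1).

x(t) = c_1e^(2t) - 2c_2e^(-4t), z(t) = c_2e^(-4t)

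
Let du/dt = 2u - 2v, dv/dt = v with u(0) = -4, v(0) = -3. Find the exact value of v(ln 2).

A = [[2,-2],[0,1]]; eigenvalues λ = 1, 2.
Eigenvectors: (2,1) for λ=1, (1,0) for λ=2.
From the initial condition, c_1 = -3, c_2 = 2.
v(ln 2) = (-3)(2^1)(1) + (2)(2^2)(0) = -6.

-6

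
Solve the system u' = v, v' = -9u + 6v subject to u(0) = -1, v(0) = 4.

Coefficient matrix A = [[0, 1], [-9, 6]].
Characteristic polynomial det(A - λI) = λ^2 - 6λ + 9 = 0.
Single eigenvalue λ = 3 with algebraic multiplicity 2.
Eigenvector v = (-1,-3); generalized eigenvector w with (A-λI)w=v is (1,2).
General solution: e^(3t)[C_1·v + C_2·(t·v + w)].
Applying u(0)=-1, v(0)=4 gives C_1=-6, C_2=-7.

u(t) = 7te^(3t) - e^(3t), v(t) = 21te^(3t) + 4e^(3t)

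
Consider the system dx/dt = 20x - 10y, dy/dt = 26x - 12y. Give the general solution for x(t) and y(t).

Coefficient matrix A = [[20, -10], [26, -12]].
Characteristic polynomial det(A - λI) = λ^2 - 8λ + 20 = 0.
Eigenvalues λ = 4 ± 2i (complex conjugate pair).
For λ=4+2i: an eigenvector is (1,2) - i(-2,-3) = (1 + 2i, 2 + 3i).
A real fundamental pair from Re and Im of e^((4+2i)t)v: X_1 = e^(4t)(cos(2t)·(1,2) + sin(2t)·(-2,-3)), X_2 = e^(4t)(sin(2t)·(1,2) - cos(2t)·(-2,-3)).
General solution: C_1X_1 + C_2X_2.

x(t) = -2C_1e^(4t)sin(2t) + C_1e^(4t)cos(2t) + C_2e^(4t)sin(2t) + 2C_2e^(4t)cos(2t), y(t) = -3C_1e^(4t)sin(2t) + 2C_1e^(4t)cos(2t) + 2C_2e^(4t)sin(2t) + 3C_2e^(4t)cos(2t)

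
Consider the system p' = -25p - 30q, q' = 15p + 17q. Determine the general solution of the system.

p(t) = -3c_1e^(-4t)sin(3t) - c_1e^(-4t)cos(3t) - c_2e^(-4t)sin(3t) + 3c_2e^(-4t)cos(3t), q(t) = 2c_1e^(-4t)sin(3t) + c_1e^(-4t)cos(3t) + c_2e^(-4t)sin(3t) - 2c_2e^(-4t)cos(3t)

Coefficient matrix A = [[-25, -30], [15, 17]].
Characteristic polynomial det(A - λI) = λ^2 + 8λ + 25 = 0.
Eigenvalues λ = -4 ± 3i (complex conjugate pair).
For λ=-4+3i: an eigenvector is (-1,1) - i(-3,2) = (-1 + 3i, 1 - 2i).
A real fundamental pair from Re and Im of e^((-4+3i)t)v: X_1 = e^(-4t)(cos(3t)·(-1,1) + sin(3t)·(-3,2)), X_2 = e^(-4t)(sin(3t)·(-1,1) - cos(3t)·(-3,2)).
General solution: c_1X_1 + c_2X_2.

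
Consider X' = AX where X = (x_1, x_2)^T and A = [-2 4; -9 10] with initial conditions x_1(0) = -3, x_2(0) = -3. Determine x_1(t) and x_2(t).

x_1(t) = 6te^(4t) - 3e^(4t), x_2(t) = 9te^(4t) - 3e^(4t)

Coefficient matrix A = [[-2, 4], [-9, 10]].
Characteristic polynomial det(A - λI) = λ^2 - 8λ + 16 = 0.
Single eigenvalue λ = 4 with algebraic multiplicity 2.
Eigenvector v = (2,3); generalized eigenvector w with (A-λI)w=v is (1,2).
General solution: e^(4t)[K_1·v + K_2·(t·v + w)].
Applying x_1(0)=-3, x_2(0)=-3 gives K_1=-3, K_2=3.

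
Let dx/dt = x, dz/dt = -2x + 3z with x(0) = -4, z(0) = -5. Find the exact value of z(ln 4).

-80

A = [[1,0],[-2,3]]; eigenvalues λ = 3, 1.
Eigenvectors: (0,-1) for λ=3, (1,1) for λ=1.
From the initial condition, c_1 = 1, c_2 = -4.
z(ln 4) = (1)(4^3)(-1) + (-4)(4^1)(1) = -80.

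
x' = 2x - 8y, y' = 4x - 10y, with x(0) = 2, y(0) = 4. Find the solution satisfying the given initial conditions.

x(t) = -4e^(-2t) + 6e^(-6t), y(t) = -2e^(-2t) + 6e^(-6t)

Coefficient matrix A = [[2, -8], [4, -10]].
Characteristic polynomial det(A - λI) = λ^2 + 8λ + 12 = 0.
Eigenvalues λ = -6, -2.
For λ=-6: (A-λI) row 1 is [8, -8], so an eigenvector is (1, 1).
For λ=-2: (A-λI) row 1 is [4, -8], so an eigenvector is (-2, -1).
General solution: C_1e^(-6t)(1,1) + C_2e^(-2t)(-2,-1).
Applying x(0)=2, y(0)=4 gives C_1=6, C_2=2.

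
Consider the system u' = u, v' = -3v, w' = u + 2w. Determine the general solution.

u(t) = C_3e^(t), v(t) = C_2e^(-3t), w(t) = C_1e^(2t) - C_3e^(t)

Coefficient matrix A = [[1, 0, 0], [0, -3, 0], [1, 0, 2]].
det(A - λI) = 0 gives eigenvalues λ = 2, -3, 1.
For λ=2: eigenvector (0,0,1).
For λ=-3: eigenvector (0,1,0).
For λ=1: eigenvector (1,0,-1).
General solution: C_1e^(2t)(0,0,1) + C_2e^(-3t)(0,1,0) + C_3e^(t)(1,0,-1).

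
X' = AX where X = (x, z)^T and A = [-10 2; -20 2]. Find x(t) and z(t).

x(t) = C_1e^(-4t)cos(2t) + C_2e^(-4t)sin(2t), z(t) = -C_1e^(-4t)sin(2t) + 3C_1e^(-4t)cos(2t) + 3C_2e^(-4t)sin(2t) + C_2e^(-4t)cos(2t)

Coefficient matrix A = [[-10, 2], [-20, 2]].
Characteristic polynomial det(A - λI) = λ^2 + 8λ + 20 = 0.
Eigenvalues λ = -4 ± 2i (complex conjugate pair).
For λ=-4+2i: an eigenvector is (1,3) - i(0,-1) = (1, 3 + i).
A real fundamental pair from Re and Im of e^((-4+2i)t)v: X_1 = e^(-4t)(cos(2t)·(1,3) + sin(2t)·(0,-1)), X_2 = e^(-4t)(sin(2t)·(1,3) - cos(2t)·(0,-1)).
General solution: C_1X_1 + C_2X_2.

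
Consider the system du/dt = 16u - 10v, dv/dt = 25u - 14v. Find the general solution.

Coefficient matrix A = [[16, -10], [25, -14]].
Characteristic polynomial det(A - λI) = λ^2 - 2λ + 26 = 0.
Eigenvalues λ = 1 ± 5i (complex conjugate pair).
For λ=1+5i: an eigenvector is (1,2) - i(-1,-1) = (1 + i, 2 + i).
A real fundamental pair from Re and Im of e^((1+5i)t)v: X_1 = e^(t)(cos(5t)·(1,2) + sin(5t)·(-1,-1)), X_2 = e^(t)(sin(5t)·(1,2) - cos(5t)·(-1,-1)).
General solution: K_1X_1 + K_2X_2.

u(t) = -K_1e^(t)sin(5t) + K_1e^(t)cos(5t) + K_2e^(t)sin(5t) + K_2e^(t)cos(5t), v(t) = -K_1e^(t)sin(5t) + 2K_1e^(t)cos(5t) + 2K_2e^(t)sin(5t) + K_2e^(t)cos(5t)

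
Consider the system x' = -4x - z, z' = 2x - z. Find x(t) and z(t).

x(t) = c_1e^(-2t) - c_2e^(-3t), z(t) = -2c_1e^(-2t) + c_2e^(-3t)

Coefficient matrix A = [[-4, -1], [2, -1]].
Characteristic polynomial det(A - λI) = λ^2 + 5λ + 6 = 0.
Eigenvalues λ = -2, -3.
For λ=-2: (A-λI) row 1 is [-2, -1], so an eigenvector is (1, -2).
For λ=-3: (A-λI) row 1 is [-1, -1], so an eigenvector is (-1, 1).
General solution: c_1e^(-2t)(1,-2) + c_2e^(-3t)(-1,1).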